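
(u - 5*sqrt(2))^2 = u^2 - 10*sqrt(2)*u + 50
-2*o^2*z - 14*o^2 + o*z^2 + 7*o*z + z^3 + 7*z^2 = (-o + z)*(2*o + z)*(z + 7)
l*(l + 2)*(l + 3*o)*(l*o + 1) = l^4*o + 3*l^3*o^2 + 2*l^3*o + l^3 + 6*l^2*o^2 + 3*l^2*o + 2*l^2 + 6*l*o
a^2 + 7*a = a*(a + 7)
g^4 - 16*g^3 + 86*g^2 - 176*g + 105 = (g - 7)*(g - 5)*(g - 3)*(g - 1)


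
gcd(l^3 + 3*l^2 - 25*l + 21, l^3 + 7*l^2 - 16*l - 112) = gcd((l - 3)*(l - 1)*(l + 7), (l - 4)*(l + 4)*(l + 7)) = l + 7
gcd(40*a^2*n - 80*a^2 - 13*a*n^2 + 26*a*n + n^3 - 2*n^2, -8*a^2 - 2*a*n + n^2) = 1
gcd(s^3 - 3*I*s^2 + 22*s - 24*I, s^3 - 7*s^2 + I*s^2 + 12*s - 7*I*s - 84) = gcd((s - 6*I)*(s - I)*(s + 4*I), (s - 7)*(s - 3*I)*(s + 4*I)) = s + 4*I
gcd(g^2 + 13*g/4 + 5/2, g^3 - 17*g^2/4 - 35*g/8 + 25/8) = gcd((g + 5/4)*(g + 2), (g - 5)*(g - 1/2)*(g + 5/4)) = g + 5/4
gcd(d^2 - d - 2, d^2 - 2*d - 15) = 1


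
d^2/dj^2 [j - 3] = 0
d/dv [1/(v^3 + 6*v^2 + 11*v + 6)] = (-3*v^2 - 12*v - 11)/(v^3 + 6*v^2 + 11*v + 6)^2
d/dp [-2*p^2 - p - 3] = -4*p - 1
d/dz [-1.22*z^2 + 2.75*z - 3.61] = 2.75 - 2.44*z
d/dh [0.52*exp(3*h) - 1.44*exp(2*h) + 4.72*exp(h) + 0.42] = (1.56*exp(2*h) - 2.88*exp(h) + 4.72)*exp(h)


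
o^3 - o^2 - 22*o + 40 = (o - 4)*(o - 2)*(o + 5)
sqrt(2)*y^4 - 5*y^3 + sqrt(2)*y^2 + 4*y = y*(y - 2*sqrt(2))*(y - sqrt(2))*(sqrt(2)*y + 1)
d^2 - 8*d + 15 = (d - 5)*(d - 3)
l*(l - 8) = l^2 - 8*l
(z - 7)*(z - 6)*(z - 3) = z^3 - 16*z^2 + 81*z - 126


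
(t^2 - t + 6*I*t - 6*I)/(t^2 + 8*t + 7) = (t^2 - t + 6*I*t - 6*I)/(t^2 + 8*t + 7)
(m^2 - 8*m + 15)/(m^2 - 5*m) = (m - 3)/m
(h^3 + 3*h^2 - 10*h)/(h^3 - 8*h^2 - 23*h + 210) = h*(h - 2)/(h^2 - 13*h + 42)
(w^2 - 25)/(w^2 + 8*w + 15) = (w - 5)/(w + 3)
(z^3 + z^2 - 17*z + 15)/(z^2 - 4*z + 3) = z + 5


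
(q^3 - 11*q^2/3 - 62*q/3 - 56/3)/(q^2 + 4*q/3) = q - 5 - 14/q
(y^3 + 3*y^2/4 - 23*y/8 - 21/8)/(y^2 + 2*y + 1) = (y^2 - y/4 - 21/8)/(y + 1)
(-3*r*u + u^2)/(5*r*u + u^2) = (-3*r + u)/(5*r + u)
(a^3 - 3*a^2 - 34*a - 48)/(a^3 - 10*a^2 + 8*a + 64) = (a + 3)/(a - 4)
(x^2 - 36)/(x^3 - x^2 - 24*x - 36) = (x + 6)/(x^2 + 5*x + 6)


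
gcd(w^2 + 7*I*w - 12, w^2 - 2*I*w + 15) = w + 3*I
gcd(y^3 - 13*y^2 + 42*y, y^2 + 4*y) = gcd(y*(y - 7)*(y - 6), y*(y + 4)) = y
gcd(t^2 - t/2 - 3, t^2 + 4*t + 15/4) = t + 3/2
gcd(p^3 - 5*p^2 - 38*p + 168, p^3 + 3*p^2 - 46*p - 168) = p^2 - p - 42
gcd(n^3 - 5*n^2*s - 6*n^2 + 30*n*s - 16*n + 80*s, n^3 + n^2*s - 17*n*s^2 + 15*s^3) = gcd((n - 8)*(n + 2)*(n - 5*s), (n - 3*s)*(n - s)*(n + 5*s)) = 1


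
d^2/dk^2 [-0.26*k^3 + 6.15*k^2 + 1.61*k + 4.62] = 12.3 - 1.56*k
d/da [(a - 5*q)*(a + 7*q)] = 2*a + 2*q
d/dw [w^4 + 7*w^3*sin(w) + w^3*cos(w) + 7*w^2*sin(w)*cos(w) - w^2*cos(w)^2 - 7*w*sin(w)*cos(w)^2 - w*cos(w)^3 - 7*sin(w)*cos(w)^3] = -w^3*sin(w) + 7*w^3*cos(w) + 4*w^3 + 21*w^2*sin(w) + w^2*sin(2*w) + 3*w^2*cos(w) + 7*w^2*cos(2*w) + 3*w*sin(w)/4 + 7*w*sin(2*w) + 3*w*sin(3*w)/4 - 7*w*cos(w)/4 - w*cos(2*w) - 21*w*cos(3*w)/4 - w - 7*sin(w)/4 - 7*sin(3*w)/4 - 3*cos(w)/4 - 7*cos(2*w)^2 - 7*cos(2*w)/2 - cos(3*w)/4 + 7/2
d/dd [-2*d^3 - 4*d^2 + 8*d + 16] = -6*d^2 - 8*d + 8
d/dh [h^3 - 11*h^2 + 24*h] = 3*h^2 - 22*h + 24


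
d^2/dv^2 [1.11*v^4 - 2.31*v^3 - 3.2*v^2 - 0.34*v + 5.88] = 13.32*v^2 - 13.86*v - 6.4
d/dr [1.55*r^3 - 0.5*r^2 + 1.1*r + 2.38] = 4.65*r^2 - 1.0*r + 1.1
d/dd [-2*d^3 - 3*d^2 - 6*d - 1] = -6*d^2 - 6*d - 6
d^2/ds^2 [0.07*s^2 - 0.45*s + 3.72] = 0.140000000000000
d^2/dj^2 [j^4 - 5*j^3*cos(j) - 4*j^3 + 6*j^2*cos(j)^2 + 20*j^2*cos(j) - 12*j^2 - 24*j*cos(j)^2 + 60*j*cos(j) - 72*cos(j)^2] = 5*j^3*cos(j) + 30*j^2*sin(j) - 20*j^2*cos(j) - 12*j^2*cos(2*j) + 12*j^2 - 80*j*sin(j) - 24*j*sin(2*j) - 90*j*cos(j) + 48*j*cos(2*j) - 24*j - 120*sin(j) + 48*sin(2*j) + 40*cos(j) + 150*cos(2*j) - 18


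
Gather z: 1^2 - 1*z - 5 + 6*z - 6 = 5*z - 10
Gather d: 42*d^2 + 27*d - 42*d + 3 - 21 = 42*d^2 - 15*d - 18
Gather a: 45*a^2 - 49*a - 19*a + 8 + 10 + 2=45*a^2 - 68*a + 20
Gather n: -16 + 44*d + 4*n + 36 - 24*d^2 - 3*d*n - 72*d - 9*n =-24*d^2 - 28*d + n*(-3*d - 5) + 20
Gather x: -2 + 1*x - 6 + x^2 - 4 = x^2 + x - 12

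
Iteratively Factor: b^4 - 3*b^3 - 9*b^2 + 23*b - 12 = (b - 4)*(b^3 + b^2 - 5*b + 3) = (b - 4)*(b - 1)*(b^2 + 2*b - 3) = (b - 4)*(b - 1)^2*(b + 3)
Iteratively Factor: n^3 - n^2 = (n)*(n^2 - n) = n*(n - 1)*(n)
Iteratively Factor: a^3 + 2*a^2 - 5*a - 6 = (a + 1)*(a^2 + a - 6) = (a - 2)*(a + 1)*(a + 3)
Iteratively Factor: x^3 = (x)*(x^2) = x^2*(x)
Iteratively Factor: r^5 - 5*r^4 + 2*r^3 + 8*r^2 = (r + 1)*(r^4 - 6*r^3 + 8*r^2) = r*(r + 1)*(r^3 - 6*r^2 + 8*r) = r*(r - 2)*(r + 1)*(r^2 - 4*r) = r^2*(r - 2)*(r + 1)*(r - 4)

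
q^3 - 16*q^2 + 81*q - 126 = (q - 7)*(q - 6)*(q - 3)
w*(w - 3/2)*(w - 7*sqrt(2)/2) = w^3 - 7*sqrt(2)*w^2/2 - 3*w^2/2 + 21*sqrt(2)*w/4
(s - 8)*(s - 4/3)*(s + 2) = s^3 - 22*s^2/3 - 8*s + 64/3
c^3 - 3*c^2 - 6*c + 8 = (c - 4)*(c - 1)*(c + 2)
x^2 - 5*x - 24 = (x - 8)*(x + 3)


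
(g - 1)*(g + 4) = g^2 + 3*g - 4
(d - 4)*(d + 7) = d^2 + 3*d - 28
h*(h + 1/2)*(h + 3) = h^3 + 7*h^2/2 + 3*h/2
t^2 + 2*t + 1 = (t + 1)^2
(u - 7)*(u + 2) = u^2 - 5*u - 14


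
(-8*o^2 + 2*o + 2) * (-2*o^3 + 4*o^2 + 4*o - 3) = 16*o^5 - 36*o^4 - 28*o^3 + 40*o^2 + 2*o - 6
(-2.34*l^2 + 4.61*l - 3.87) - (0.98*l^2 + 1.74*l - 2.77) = -3.32*l^2 + 2.87*l - 1.1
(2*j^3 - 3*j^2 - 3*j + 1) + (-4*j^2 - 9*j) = 2*j^3 - 7*j^2 - 12*j + 1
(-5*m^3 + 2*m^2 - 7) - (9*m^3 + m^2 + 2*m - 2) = -14*m^3 + m^2 - 2*m - 5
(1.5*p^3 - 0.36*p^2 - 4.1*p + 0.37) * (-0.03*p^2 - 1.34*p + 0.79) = -0.045*p^5 - 1.9992*p^4 + 1.7904*p^3 + 5.1985*p^2 - 3.7348*p + 0.2923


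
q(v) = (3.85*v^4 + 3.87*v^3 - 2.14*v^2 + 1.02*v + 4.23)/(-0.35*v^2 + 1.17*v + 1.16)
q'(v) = (0.7*v - 1.17)*(3.85*v^4 + 3.87*v^3 - 2.14*v^2 + 1.02*v + 4.23)/(-0.35*v^2 + 1.17*v + 1.16)^2 + (15.4*v^3 + 11.61*v^2 - 4.28*v + 1.02)/(-0.35*v^2 + 1.17*v + 1.16) = (-2.695*v^5 + 12.159*v^4 + 26.9198*v^3 + 11.3208*v^2 - 2.0038*v - 3.7659)/(0.1225*v^4 - 0.819*v^3 + 0.5569*v^2 + 2.7144*v + 1.3456)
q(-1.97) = -8.91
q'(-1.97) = 16.18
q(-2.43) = -18.09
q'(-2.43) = 23.75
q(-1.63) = -4.35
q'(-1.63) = 10.61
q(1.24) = 9.02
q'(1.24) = 19.40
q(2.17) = 59.14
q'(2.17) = 109.42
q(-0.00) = 3.65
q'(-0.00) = -2.80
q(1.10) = 6.70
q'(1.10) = 13.93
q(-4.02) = -78.22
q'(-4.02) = 52.50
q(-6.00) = -220.73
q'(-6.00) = 91.90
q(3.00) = 266.03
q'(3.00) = 497.29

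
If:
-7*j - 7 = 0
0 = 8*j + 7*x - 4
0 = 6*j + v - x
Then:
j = -1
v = 54/7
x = 12/7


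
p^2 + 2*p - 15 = (p - 3)*(p + 5)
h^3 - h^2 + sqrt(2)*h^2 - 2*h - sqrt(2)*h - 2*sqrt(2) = (h - 2)*(h + 1)*(h + sqrt(2))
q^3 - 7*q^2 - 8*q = q*(q - 8)*(q + 1)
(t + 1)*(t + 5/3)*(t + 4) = t^3 + 20*t^2/3 + 37*t/3 + 20/3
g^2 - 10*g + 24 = (g - 6)*(g - 4)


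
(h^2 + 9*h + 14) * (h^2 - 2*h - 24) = h^4 + 7*h^3 - 28*h^2 - 244*h - 336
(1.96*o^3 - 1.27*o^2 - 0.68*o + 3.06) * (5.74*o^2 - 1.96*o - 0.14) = 11.2504*o^5 - 11.1314*o^4 - 1.6884*o^3 + 19.075*o^2 - 5.9024*o - 0.4284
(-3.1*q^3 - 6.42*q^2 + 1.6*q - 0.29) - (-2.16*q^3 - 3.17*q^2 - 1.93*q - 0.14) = -0.94*q^3 - 3.25*q^2 + 3.53*q - 0.15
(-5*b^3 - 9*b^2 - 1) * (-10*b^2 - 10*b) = 50*b^5 + 140*b^4 + 90*b^3 + 10*b^2 + 10*b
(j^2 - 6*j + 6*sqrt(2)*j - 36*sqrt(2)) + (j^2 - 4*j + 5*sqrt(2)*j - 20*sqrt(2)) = 2*j^2 - 10*j + 11*sqrt(2)*j - 56*sqrt(2)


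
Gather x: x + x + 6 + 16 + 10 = 2*x + 32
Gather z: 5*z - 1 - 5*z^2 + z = -5*z^2 + 6*z - 1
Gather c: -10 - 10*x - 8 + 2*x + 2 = -8*x - 16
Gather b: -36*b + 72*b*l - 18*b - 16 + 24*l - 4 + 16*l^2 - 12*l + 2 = b*(72*l - 54) + 16*l^2 + 12*l - 18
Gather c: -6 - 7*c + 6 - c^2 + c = -c^2 - 6*c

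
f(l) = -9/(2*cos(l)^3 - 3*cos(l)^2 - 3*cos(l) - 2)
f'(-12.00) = 0.61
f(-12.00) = 1.65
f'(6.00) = -0.24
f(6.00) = 1.53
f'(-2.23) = 6.82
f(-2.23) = 5.15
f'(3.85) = 5.42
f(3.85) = 3.87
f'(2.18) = -6.58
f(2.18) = 5.49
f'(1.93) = 0.64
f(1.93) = 6.41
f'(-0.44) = -0.42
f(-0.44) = 1.58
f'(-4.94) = 4.51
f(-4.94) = 3.21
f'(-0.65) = -0.78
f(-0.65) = 1.70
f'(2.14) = -6.10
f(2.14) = 5.74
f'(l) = -9*(6*sin(l)*cos(l)^2 - 6*sin(l)*cos(l) - 3*sin(l))/(2*cos(l)^3 - 3*cos(l)^2 - 3*cos(l) - 2)^2 = 108*(2*cos(l) - cos(2*l))*sin(l)/(3*cos(l) + 3*cos(2*l) - cos(3*l) + 7)^2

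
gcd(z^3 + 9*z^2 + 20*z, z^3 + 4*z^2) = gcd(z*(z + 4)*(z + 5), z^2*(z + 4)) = z^2 + 4*z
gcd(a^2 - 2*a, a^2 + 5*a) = a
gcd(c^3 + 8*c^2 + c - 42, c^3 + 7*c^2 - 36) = c^2 + c - 6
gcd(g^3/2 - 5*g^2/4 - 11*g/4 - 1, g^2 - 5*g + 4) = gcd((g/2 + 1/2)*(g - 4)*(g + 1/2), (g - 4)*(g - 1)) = g - 4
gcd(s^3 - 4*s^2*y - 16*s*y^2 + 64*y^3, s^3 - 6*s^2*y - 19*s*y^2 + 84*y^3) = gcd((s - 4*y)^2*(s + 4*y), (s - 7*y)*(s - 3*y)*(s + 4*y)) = s + 4*y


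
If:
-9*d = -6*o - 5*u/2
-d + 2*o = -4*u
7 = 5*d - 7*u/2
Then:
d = 133/137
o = 469/274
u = -84/137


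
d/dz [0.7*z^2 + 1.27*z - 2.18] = 1.4*z + 1.27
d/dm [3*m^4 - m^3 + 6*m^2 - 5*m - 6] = 12*m^3 - 3*m^2 + 12*m - 5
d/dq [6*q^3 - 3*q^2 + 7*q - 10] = 18*q^2 - 6*q + 7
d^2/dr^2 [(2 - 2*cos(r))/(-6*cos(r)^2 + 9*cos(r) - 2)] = 2*(81*(1 - cos(2*r))^2*cos(r) - 45*(1 - cos(2*r))^2/2 - 541*cos(r)/2 + 21*cos(2*r)/2 + 153*cos(3*r)/2 - 18*cos(5*r) + 405/2)/(9*cos(r) - 3*cos(2*r) - 5)^3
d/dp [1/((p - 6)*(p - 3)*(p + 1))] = (-(p - 6)*(p - 3) - (p - 6)*(p + 1) - (p - 3)*(p + 1))/((p - 6)^2*(p - 3)^2*(p + 1)^2)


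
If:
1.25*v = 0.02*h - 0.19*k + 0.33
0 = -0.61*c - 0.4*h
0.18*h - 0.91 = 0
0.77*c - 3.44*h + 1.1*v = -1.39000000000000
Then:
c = -3.32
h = 5.06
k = -108.70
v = 16.87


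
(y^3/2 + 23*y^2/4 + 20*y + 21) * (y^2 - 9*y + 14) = y^5/2 + 5*y^4/4 - 99*y^3/4 - 157*y^2/2 + 91*y + 294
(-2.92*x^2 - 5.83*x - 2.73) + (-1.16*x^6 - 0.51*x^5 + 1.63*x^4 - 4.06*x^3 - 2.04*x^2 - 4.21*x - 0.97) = -1.16*x^6 - 0.51*x^5 + 1.63*x^4 - 4.06*x^3 - 4.96*x^2 - 10.04*x - 3.7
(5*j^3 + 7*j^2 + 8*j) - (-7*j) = 5*j^3 + 7*j^2 + 15*j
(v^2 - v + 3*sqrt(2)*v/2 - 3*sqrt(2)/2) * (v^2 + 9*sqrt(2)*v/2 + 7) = v^4 - v^3 + 6*sqrt(2)*v^3 - 6*sqrt(2)*v^2 + 41*v^2/2 - 41*v/2 + 21*sqrt(2)*v/2 - 21*sqrt(2)/2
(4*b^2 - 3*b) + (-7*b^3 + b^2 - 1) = -7*b^3 + 5*b^2 - 3*b - 1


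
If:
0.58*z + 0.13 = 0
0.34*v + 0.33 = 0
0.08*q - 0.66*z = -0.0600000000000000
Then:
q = -2.60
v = -0.97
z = -0.22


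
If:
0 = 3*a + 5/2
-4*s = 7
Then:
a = -5/6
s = -7/4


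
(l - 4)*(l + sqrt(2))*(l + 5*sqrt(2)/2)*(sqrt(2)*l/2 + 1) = sqrt(2)*l^4/2 - 2*sqrt(2)*l^3 + 9*l^3/2 - 18*l^2 + 6*sqrt(2)*l^2 - 24*sqrt(2)*l + 5*l - 20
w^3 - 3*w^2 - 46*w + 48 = (w - 8)*(w - 1)*(w + 6)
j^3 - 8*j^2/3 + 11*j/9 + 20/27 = (j - 5/3)*(j - 4/3)*(j + 1/3)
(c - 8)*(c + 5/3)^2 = c^3 - 14*c^2/3 - 215*c/9 - 200/9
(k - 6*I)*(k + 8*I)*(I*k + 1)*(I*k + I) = -k^4 - k^3 - I*k^3 - 50*k^2 - I*k^2 - 50*k + 48*I*k + 48*I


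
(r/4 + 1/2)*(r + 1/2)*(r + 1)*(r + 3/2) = r^4/4 + 5*r^3/4 + 35*r^2/16 + 25*r/16 + 3/8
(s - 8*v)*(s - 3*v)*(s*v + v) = s^3*v - 11*s^2*v^2 + s^2*v + 24*s*v^3 - 11*s*v^2 + 24*v^3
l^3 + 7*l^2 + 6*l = l*(l + 1)*(l + 6)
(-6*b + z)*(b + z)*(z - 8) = -6*b^2*z + 48*b^2 - 5*b*z^2 + 40*b*z + z^3 - 8*z^2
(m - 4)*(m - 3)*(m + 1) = m^3 - 6*m^2 + 5*m + 12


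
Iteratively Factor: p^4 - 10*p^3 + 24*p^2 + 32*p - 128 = (p + 2)*(p^3 - 12*p^2 + 48*p - 64) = (p - 4)*(p + 2)*(p^2 - 8*p + 16) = (p - 4)^2*(p + 2)*(p - 4)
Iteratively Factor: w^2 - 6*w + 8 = (w - 2)*(w - 4)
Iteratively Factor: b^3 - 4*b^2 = (b - 4)*(b^2) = b*(b - 4)*(b)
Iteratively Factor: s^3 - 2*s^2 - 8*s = (s)*(s^2 - 2*s - 8) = s*(s - 4)*(s + 2)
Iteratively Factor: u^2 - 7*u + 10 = (u - 5)*(u - 2)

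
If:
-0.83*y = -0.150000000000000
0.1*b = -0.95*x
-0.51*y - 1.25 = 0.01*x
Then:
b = 1275.06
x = -134.22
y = 0.18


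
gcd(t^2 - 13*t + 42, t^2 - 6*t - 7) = t - 7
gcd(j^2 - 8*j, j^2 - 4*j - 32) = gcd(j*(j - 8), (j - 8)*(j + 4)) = j - 8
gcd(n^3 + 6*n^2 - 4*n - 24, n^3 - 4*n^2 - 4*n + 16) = n^2 - 4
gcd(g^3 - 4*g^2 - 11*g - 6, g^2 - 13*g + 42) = g - 6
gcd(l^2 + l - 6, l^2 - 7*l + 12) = 1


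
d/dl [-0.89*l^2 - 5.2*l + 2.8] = -1.78*l - 5.2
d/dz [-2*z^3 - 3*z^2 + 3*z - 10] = -6*z^2 - 6*z + 3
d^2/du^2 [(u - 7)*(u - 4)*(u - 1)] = 6*u - 24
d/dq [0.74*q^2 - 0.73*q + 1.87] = 1.48*q - 0.73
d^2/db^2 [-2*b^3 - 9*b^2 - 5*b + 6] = -12*b - 18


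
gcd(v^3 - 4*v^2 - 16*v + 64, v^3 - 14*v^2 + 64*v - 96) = v^2 - 8*v + 16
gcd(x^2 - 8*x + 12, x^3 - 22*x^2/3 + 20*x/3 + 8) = x^2 - 8*x + 12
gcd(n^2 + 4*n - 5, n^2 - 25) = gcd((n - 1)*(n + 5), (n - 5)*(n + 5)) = n + 5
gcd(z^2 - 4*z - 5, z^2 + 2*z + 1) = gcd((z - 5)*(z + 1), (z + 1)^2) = z + 1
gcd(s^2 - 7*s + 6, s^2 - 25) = 1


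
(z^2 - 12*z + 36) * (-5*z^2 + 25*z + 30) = -5*z^4 + 85*z^3 - 450*z^2 + 540*z + 1080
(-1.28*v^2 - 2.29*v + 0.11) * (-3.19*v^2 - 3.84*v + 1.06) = 4.0832*v^4 + 12.2203*v^3 + 7.0859*v^2 - 2.8498*v + 0.1166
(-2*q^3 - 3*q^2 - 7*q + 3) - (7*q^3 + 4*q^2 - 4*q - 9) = -9*q^3 - 7*q^2 - 3*q + 12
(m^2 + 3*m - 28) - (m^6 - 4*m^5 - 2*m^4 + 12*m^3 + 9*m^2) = -m^6 + 4*m^5 + 2*m^4 - 12*m^3 - 8*m^2 + 3*m - 28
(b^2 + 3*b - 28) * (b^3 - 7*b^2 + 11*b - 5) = b^5 - 4*b^4 - 38*b^3 + 224*b^2 - 323*b + 140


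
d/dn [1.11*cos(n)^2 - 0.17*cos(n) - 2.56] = (0.17 - 2.22*cos(n))*sin(n)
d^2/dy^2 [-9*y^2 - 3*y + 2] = -18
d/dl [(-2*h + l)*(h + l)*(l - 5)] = -2*h^2 - 2*h*l + 5*h + 3*l^2 - 10*l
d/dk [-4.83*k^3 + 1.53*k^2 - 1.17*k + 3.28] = -14.49*k^2 + 3.06*k - 1.17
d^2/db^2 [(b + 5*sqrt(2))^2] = 2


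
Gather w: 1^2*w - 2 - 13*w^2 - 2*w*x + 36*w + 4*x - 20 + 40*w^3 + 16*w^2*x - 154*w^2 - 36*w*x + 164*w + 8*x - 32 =40*w^3 + w^2*(16*x - 167) + w*(201 - 38*x) + 12*x - 54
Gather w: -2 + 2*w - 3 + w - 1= 3*w - 6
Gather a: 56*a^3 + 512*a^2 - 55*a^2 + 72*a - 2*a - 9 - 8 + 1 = 56*a^3 + 457*a^2 + 70*a - 16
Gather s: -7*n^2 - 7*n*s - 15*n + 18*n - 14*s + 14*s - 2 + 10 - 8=-7*n^2 - 7*n*s + 3*n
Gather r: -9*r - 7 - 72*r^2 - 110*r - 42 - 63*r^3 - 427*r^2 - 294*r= -63*r^3 - 499*r^2 - 413*r - 49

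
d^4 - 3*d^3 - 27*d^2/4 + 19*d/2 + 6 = (d - 4)*(d - 3/2)*(d + 1/2)*(d + 2)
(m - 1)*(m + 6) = m^2 + 5*m - 6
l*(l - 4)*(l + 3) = l^3 - l^2 - 12*l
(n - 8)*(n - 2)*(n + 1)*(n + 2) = n^4 - 7*n^3 - 12*n^2 + 28*n + 32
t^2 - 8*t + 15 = (t - 5)*(t - 3)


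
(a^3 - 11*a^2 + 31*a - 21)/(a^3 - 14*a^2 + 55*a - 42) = (a - 3)/(a - 6)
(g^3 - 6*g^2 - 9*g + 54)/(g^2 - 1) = (g^3 - 6*g^2 - 9*g + 54)/(g^2 - 1)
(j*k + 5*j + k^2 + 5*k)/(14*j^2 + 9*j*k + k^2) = (j*k + 5*j + k^2 + 5*k)/(14*j^2 + 9*j*k + k^2)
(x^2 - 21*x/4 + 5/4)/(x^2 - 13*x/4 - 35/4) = (4*x - 1)/(4*x + 7)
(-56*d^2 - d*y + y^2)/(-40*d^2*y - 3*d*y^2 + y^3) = (7*d + y)/(y*(5*d + y))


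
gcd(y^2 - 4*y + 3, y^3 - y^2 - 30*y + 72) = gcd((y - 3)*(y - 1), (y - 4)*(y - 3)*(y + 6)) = y - 3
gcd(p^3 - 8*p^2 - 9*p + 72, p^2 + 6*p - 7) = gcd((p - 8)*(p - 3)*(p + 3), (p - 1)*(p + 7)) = 1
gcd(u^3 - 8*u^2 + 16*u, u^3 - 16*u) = u^2 - 4*u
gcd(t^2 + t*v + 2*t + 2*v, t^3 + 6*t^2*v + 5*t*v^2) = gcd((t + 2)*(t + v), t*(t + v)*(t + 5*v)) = t + v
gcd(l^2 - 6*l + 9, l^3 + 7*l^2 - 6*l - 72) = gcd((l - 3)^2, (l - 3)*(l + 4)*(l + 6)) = l - 3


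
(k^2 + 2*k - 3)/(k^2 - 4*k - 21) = (k - 1)/(k - 7)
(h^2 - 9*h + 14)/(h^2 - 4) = (h - 7)/(h + 2)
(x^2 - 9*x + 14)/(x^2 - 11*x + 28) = (x - 2)/(x - 4)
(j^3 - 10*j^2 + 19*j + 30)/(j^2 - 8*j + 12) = (j^2 - 4*j - 5)/(j - 2)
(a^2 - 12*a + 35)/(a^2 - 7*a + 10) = (a - 7)/(a - 2)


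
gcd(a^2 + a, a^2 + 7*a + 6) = a + 1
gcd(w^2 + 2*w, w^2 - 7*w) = w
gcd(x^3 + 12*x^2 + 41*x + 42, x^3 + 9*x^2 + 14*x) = x^2 + 9*x + 14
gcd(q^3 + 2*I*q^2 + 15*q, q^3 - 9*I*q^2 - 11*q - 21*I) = q - 3*I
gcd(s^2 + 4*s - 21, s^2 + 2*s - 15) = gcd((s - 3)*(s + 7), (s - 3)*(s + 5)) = s - 3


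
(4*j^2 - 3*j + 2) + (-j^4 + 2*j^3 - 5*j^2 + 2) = -j^4 + 2*j^3 - j^2 - 3*j + 4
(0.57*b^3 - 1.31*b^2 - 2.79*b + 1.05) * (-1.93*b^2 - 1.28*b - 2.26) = -1.1001*b^5 + 1.7987*b^4 + 5.7733*b^3 + 4.5053*b^2 + 4.9614*b - 2.373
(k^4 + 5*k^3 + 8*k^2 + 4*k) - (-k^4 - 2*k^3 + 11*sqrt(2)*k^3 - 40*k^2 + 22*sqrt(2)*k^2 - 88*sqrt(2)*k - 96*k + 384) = 2*k^4 - 11*sqrt(2)*k^3 + 7*k^3 - 22*sqrt(2)*k^2 + 48*k^2 + 100*k + 88*sqrt(2)*k - 384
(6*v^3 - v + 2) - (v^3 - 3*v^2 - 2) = 5*v^3 + 3*v^2 - v + 4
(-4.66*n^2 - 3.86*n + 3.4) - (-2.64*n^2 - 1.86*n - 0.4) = -2.02*n^2 - 2.0*n + 3.8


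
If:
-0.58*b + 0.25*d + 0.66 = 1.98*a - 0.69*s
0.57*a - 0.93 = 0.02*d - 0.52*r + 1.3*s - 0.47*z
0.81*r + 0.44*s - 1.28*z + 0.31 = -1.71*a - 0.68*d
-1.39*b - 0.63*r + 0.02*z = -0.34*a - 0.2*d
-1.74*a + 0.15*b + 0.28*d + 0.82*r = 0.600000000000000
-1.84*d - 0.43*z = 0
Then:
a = -2.69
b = 2.27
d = 2.03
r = -6.08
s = -7.50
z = -8.70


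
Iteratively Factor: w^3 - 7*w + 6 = (w - 2)*(w^2 + 2*w - 3) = (w - 2)*(w - 1)*(w + 3)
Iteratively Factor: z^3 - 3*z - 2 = (z - 2)*(z^2 + 2*z + 1) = (z - 2)*(z + 1)*(z + 1)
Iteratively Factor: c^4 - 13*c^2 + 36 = (c - 2)*(c^3 + 2*c^2 - 9*c - 18) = (c - 3)*(c - 2)*(c^2 + 5*c + 6) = (c - 3)*(c - 2)*(c + 3)*(c + 2)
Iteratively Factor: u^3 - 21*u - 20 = (u + 1)*(u^2 - u - 20) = (u - 5)*(u + 1)*(u + 4)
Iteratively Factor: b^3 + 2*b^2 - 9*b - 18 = (b + 2)*(b^2 - 9) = (b - 3)*(b + 2)*(b + 3)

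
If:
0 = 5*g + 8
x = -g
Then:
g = -8/5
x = 8/5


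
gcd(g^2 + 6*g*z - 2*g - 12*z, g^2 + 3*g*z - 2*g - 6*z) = g - 2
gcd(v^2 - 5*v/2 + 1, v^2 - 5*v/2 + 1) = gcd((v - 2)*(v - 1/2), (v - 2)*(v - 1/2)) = v^2 - 5*v/2 + 1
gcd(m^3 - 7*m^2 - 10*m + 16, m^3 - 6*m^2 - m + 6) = m - 1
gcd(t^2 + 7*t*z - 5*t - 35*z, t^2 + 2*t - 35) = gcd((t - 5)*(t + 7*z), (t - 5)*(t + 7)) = t - 5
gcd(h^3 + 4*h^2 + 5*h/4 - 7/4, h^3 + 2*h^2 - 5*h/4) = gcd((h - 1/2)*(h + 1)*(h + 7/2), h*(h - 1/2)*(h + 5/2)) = h - 1/2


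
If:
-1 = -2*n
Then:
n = 1/2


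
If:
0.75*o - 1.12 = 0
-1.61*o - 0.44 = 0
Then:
No Solution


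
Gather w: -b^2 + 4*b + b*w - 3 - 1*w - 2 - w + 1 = -b^2 + 4*b + w*(b - 2) - 4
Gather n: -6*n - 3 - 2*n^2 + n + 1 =-2*n^2 - 5*n - 2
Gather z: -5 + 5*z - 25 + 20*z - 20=25*z - 50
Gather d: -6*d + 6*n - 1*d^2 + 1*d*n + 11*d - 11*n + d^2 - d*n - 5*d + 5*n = 0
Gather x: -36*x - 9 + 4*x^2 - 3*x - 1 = 4*x^2 - 39*x - 10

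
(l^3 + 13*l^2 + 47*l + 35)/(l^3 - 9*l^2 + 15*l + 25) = (l^2 + 12*l + 35)/(l^2 - 10*l + 25)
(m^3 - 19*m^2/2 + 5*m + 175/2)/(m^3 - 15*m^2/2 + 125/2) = (m - 7)/(m - 5)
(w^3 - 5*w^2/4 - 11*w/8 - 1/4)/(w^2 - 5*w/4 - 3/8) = (2*w^2 - 3*w - 2)/(2*w - 3)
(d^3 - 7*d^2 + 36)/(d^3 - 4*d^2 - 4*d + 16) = (d^2 - 9*d + 18)/(d^2 - 6*d + 8)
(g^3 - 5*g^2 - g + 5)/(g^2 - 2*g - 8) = (-g^3 + 5*g^2 + g - 5)/(-g^2 + 2*g + 8)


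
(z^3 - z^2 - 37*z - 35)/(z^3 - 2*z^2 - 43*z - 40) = (z - 7)/(z - 8)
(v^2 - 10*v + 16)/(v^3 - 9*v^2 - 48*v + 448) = (v - 2)/(v^2 - v - 56)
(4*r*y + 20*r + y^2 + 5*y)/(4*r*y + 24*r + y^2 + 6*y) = (y + 5)/(y + 6)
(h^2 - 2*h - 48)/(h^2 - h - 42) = (h - 8)/(h - 7)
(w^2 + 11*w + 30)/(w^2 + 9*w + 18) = (w + 5)/(w + 3)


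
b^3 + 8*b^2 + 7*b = b*(b + 1)*(b + 7)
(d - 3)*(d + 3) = d^2 - 9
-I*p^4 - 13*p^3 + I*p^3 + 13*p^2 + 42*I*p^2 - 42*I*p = p*(p - 7*I)*(p - 6*I)*(-I*p + I)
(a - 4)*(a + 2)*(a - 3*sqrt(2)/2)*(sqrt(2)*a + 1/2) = sqrt(2)*a^4 - 2*sqrt(2)*a^3 - 5*a^3/2 - 35*sqrt(2)*a^2/4 + 5*a^2 + 3*sqrt(2)*a/2 + 20*a + 6*sqrt(2)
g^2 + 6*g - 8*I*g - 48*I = (g + 6)*(g - 8*I)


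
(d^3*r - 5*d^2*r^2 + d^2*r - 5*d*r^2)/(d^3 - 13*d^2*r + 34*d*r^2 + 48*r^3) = d*r*(d^2 - 5*d*r + d - 5*r)/(d^3 - 13*d^2*r + 34*d*r^2 + 48*r^3)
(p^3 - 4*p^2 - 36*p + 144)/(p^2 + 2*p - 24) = p - 6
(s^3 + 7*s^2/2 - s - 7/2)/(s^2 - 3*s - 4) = (2*s^2 + 5*s - 7)/(2*(s - 4))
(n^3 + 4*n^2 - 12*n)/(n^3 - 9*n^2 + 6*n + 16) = n*(n + 6)/(n^2 - 7*n - 8)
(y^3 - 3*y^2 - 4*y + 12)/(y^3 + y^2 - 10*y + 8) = (y^2 - y - 6)/(y^2 + 3*y - 4)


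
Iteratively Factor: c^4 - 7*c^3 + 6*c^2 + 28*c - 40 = (c - 2)*(c^3 - 5*c^2 - 4*c + 20) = (c - 2)^2*(c^2 - 3*c - 10) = (c - 5)*(c - 2)^2*(c + 2)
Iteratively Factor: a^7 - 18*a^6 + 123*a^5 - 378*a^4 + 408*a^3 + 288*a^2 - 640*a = (a - 4)*(a^6 - 14*a^5 + 67*a^4 - 110*a^3 - 32*a^2 + 160*a) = (a - 4)^2*(a^5 - 10*a^4 + 27*a^3 - 2*a^2 - 40*a) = (a - 4)^2*(a - 2)*(a^4 - 8*a^3 + 11*a^2 + 20*a) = a*(a - 4)^2*(a - 2)*(a^3 - 8*a^2 + 11*a + 20) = a*(a - 4)^2*(a - 2)*(a + 1)*(a^2 - 9*a + 20) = a*(a - 4)^3*(a - 2)*(a + 1)*(a - 5)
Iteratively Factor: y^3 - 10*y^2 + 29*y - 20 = (y - 5)*(y^2 - 5*y + 4) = (y - 5)*(y - 4)*(y - 1)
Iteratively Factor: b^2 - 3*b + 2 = (b - 2)*(b - 1)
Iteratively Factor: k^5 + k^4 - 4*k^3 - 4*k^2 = (k + 1)*(k^4 - 4*k^2) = (k - 2)*(k + 1)*(k^3 + 2*k^2) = (k - 2)*(k + 1)*(k + 2)*(k^2) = k*(k - 2)*(k + 1)*(k + 2)*(k)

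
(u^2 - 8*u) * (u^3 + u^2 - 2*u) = u^5 - 7*u^4 - 10*u^3 + 16*u^2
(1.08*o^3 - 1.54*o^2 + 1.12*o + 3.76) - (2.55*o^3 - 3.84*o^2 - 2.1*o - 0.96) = -1.47*o^3 + 2.3*o^2 + 3.22*o + 4.72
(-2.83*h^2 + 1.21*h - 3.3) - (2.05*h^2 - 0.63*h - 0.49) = -4.88*h^2 + 1.84*h - 2.81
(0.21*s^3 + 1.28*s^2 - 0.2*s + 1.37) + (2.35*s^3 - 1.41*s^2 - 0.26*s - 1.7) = 2.56*s^3 - 0.13*s^2 - 0.46*s - 0.33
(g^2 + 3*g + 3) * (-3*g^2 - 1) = -3*g^4 - 9*g^3 - 10*g^2 - 3*g - 3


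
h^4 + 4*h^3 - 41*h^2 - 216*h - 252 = (h - 7)*(h + 2)*(h + 3)*(h + 6)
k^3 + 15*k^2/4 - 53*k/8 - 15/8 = (k - 3/2)*(k + 1/4)*(k + 5)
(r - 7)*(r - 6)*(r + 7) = r^3 - 6*r^2 - 49*r + 294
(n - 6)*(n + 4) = n^2 - 2*n - 24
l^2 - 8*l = l*(l - 8)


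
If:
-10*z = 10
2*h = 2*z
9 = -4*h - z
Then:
No Solution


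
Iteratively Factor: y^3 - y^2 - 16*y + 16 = (y - 4)*(y^2 + 3*y - 4) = (y - 4)*(y - 1)*(y + 4)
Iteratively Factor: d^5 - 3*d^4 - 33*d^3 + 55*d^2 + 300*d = (d + 3)*(d^4 - 6*d^3 - 15*d^2 + 100*d) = (d - 5)*(d + 3)*(d^3 - d^2 - 20*d) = (d - 5)^2*(d + 3)*(d^2 + 4*d) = d*(d - 5)^2*(d + 3)*(d + 4)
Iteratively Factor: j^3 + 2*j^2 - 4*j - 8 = (j - 2)*(j^2 + 4*j + 4) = (j - 2)*(j + 2)*(j + 2)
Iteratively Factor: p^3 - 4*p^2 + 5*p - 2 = (p - 1)*(p^2 - 3*p + 2) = (p - 1)^2*(p - 2)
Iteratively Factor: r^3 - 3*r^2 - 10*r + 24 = (r - 2)*(r^2 - r - 12) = (r - 2)*(r + 3)*(r - 4)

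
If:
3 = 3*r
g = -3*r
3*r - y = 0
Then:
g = -3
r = 1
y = 3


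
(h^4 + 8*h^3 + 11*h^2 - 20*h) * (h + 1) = h^5 + 9*h^4 + 19*h^3 - 9*h^2 - 20*h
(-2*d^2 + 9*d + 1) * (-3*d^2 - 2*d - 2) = 6*d^4 - 23*d^3 - 17*d^2 - 20*d - 2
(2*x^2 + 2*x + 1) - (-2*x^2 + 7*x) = 4*x^2 - 5*x + 1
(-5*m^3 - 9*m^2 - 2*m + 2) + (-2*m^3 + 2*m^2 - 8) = -7*m^3 - 7*m^2 - 2*m - 6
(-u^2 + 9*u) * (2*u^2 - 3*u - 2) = -2*u^4 + 21*u^3 - 25*u^2 - 18*u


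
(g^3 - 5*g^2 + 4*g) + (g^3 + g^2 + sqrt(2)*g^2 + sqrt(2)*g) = 2*g^3 - 4*g^2 + sqrt(2)*g^2 + sqrt(2)*g + 4*g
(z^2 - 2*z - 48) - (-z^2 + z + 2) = 2*z^2 - 3*z - 50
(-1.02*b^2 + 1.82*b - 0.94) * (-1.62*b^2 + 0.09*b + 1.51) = 1.6524*b^4 - 3.0402*b^3 + 0.1464*b^2 + 2.6636*b - 1.4194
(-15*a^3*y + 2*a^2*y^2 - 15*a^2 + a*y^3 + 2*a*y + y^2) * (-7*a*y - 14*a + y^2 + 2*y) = 105*a^4*y^2 + 210*a^4*y - 29*a^3*y^3 - 58*a^3*y^2 + 105*a^3*y + 210*a^3 - 5*a^2*y^4 - 10*a^2*y^3 - 29*a^2*y^2 - 58*a^2*y + a*y^5 + 2*a*y^4 - 5*a*y^3 - 10*a*y^2 + y^4 + 2*y^3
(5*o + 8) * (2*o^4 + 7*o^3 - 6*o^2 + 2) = 10*o^5 + 51*o^4 + 26*o^3 - 48*o^2 + 10*o + 16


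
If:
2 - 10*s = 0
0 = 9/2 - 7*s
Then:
No Solution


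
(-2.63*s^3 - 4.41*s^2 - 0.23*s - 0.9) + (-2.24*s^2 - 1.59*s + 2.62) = -2.63*s^3 - 6.65*s^2 - 1.82*s + 1.72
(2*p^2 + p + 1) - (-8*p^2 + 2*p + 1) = 10*p^2 - p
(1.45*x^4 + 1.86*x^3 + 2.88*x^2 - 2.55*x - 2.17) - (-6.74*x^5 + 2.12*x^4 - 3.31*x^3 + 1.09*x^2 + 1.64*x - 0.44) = 6.74*x^5 - 0.67*x^4 + 5.17*x^3 + 1.79*x^2 - 4.19*x - 1.73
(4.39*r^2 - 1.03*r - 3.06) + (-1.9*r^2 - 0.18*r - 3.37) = 2.49*r^2 - 1.21*r - 6.43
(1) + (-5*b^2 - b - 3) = -5*b^2 - b - 2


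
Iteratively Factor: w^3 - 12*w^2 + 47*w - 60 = (w - 5)*(w^2 - 7*w + 12) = (w - 5)*(w - 3)*(w - 4)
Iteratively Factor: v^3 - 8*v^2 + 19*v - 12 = (v - 1)*(v^2 - 7*v + 12) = (v - 4)*(v - 1)*(v - 3)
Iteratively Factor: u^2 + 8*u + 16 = (u + 4)*(u + 4)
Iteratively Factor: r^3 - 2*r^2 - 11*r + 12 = (r + 3)*(r^2 - 5*r + 4) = (r - 1)*(r + 3)*(r - 4)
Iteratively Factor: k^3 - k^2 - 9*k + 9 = (k - 1)*(k^2 - 9) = (k - 3)*(k - 1)*(k + 3)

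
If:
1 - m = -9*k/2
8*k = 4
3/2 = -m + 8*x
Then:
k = 1/2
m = 13/4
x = 19/32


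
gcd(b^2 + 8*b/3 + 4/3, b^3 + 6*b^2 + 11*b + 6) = b + 2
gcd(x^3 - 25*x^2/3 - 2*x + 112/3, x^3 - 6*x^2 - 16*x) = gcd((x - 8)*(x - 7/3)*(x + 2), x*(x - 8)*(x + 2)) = x^2 - 6*x - 16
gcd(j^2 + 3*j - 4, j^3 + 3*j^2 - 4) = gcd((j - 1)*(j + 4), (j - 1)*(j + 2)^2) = j - 1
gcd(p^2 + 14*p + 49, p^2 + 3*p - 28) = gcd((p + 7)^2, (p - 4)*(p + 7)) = p + 7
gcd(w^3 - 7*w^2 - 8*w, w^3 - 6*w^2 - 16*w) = w^2 - 8*w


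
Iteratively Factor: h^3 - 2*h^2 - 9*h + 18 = (h - 2)*(h^2 - 9) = (h - 3)*(h - 2)*(h + 3)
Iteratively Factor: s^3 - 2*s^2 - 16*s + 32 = (s + 4)*(s^2 - 6*s + 8) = (s - 2)*(s + 4)*(s - 4)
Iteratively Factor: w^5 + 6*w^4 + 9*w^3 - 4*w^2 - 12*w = (w - 1)*(w^4 + 7*w^3 + 16*w^2 + 12*w) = (w - 1)*(w + 2)*(w^3 + 5*w^2 + 6*w) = (w - 1)*(w + 2)^2*(w^2 + 3*w) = w*(w - 1)*(w + 2)^2*(w + 3)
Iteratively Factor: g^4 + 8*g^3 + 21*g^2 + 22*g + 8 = (g + 1)*(g^3 + 7*g^2 + 14*g + 8) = (g + 1)^2*(g^2 + 6*g + 8) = (g + 1)^2*(g + 2)*(g + 4)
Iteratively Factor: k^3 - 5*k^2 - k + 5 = (k + 1)*(k^2 - 6*k + 5) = (k - 5)*(k + 1)*(k - 1)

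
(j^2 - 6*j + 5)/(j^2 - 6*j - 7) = (-j^2 + 6*j - 5)/(-j^2 + 6*j + 7)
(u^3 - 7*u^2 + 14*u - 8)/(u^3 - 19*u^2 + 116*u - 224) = (u^2 - 3*u + 2)/(u^2 - 15*u + 56)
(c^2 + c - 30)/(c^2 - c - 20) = (c + 6)/(c + 4)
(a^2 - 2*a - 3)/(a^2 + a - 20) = (a^2 - 2*a - 3)/(a^2 + a - 20)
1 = 1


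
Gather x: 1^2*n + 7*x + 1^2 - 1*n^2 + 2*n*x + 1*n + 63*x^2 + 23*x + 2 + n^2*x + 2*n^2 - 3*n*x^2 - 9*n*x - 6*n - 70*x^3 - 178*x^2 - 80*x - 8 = n^2 - 4*n - 70*x^3 + x^2*(-3*n - 115) + x*(n^2 - 7*n - 50) - 5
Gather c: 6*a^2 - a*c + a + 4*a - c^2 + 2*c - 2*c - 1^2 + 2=6*a^2 - a*c + 5*a - c^2 + 1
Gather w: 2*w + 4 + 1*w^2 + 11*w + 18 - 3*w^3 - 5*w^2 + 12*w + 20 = -3*w^3 - 4*w^2 + 25*w + 42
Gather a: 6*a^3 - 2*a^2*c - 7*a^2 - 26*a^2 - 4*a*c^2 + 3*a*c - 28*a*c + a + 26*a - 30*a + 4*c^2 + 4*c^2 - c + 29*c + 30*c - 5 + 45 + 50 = 6*a^3 + a^2*(-2*c - 33) + a*(-4*c^2 - 25*c - 3) + 8*c^2 + 58*c + 90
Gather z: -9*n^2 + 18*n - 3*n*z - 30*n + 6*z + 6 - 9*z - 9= -9*n^2 - 12*n + z*(-3*n - 3) - 3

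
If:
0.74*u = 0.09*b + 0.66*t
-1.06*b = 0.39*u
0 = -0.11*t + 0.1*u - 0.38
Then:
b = 4.85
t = -15.43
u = -13.17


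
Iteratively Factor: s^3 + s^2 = (s)*(s^2 + s) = s*(s + 1)*(s)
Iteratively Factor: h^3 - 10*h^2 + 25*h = (h)*(h^2 - 10*h + 25) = h*(h - 5)*(h - 5)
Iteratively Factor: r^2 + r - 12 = (r - 3)*(r + 4)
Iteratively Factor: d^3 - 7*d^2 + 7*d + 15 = (d - 5)*(d^2 - 2*d - 3) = (d - 5)*(d + 1)*(d - 3)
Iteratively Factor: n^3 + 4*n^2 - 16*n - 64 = (n + 4)*(n^2 - 16) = (n - 4)*(n + 4)*(n + 4)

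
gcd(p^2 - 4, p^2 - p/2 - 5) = p + 2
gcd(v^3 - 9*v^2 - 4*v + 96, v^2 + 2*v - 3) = v + 3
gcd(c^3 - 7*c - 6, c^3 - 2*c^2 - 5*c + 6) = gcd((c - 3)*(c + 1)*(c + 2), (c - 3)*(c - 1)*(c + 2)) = c^2 - c - 6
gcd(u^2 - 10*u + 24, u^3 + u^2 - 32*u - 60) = u - 6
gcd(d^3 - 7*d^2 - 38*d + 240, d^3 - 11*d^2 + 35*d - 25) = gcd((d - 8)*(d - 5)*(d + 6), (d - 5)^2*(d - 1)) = d - 5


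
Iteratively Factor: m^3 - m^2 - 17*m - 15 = (m + 3)*(m^2 - 4*m - 5) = (m - 5)*(m + 3)*(m + 1)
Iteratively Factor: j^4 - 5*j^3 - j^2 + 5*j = (j)*(j^3 - 5*j^2 - j + 5) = j*(j + 1)*(j^2 - 6*j + 5) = j*(j - 5)*(j + 1)*(j - 1)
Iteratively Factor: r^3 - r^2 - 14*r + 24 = (r - 2)*(r^2 + r - 12) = (r - 3)*(r - 2)*(r + 4)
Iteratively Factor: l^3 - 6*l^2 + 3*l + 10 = (l + 1)*(l^2 - 7*l + 10) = (l - 5)*(l + 1)*(l - 2)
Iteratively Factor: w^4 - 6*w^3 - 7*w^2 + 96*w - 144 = (w - 4)*(w^3 - 2*w^2 - 15*w + 36) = (w - 4)*(w - 3)*(w^2 + w - 12) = (w - 4)*(w - 3)^2*(w + 4)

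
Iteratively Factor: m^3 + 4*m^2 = (m + 4)*(m^2) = m*(m + 4)*(m)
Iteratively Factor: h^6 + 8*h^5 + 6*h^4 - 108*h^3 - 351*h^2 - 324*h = (h + 3)*(h^5 + 5*h^4 - 9*h^3 - 81*h^2 - 108*h) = (h - 4)*(h + 3)*(h^4 + 9*h^3 + 27*h^2 + 27*h) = h*(h - 4)*(h + 3)*(h^3 + 9*h^2 + 27*h + 27) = h*(h - 4)*(h + 3)^2*(h^2 + 6*h + 9) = h*(h - 4)*(h + 3)^3*(h + 3)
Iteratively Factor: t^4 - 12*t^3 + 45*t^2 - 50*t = (t - 2)*(t^3 - 10*t^2 + 25*t) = (t - 5)*(t - 2)*(t^2 - 5*t) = (t - 5)^2*(t - 2)*(t)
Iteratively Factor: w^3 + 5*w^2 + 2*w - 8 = (w + 2)*(w^2 + 3*w - 4) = (w - 1)*(w + 2)*(w + 4)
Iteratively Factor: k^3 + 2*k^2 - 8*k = (k)*(k^2 + 2*k - 8) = k*(k + 4)*(k - 2)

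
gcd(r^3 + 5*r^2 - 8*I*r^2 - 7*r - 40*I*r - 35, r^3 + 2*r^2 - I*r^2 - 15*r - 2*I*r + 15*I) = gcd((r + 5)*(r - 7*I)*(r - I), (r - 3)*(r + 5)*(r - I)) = r^2 + r*(5 - I) - 5*I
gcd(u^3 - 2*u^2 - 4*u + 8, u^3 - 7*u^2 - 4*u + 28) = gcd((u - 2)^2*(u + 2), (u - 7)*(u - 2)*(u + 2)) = u^2 - 4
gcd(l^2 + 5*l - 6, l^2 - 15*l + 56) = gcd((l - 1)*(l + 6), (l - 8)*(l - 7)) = 1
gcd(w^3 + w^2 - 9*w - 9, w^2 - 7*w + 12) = w - 3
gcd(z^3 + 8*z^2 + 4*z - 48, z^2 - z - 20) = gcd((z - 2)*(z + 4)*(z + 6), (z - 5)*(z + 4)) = z + 4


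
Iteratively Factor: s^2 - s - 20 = (s - 5)*(s + 4)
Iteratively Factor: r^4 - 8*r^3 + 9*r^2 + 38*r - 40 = (r - 1)*(r^3 - 7*r^2 + 2*r + 40) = (r - 5)*(r - 1)*(r^2 - 2*r - 8) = (r - 5)*(r - 4)*(r - 1)*(r + 2)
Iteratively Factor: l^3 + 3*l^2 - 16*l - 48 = (l - 4)*(l^2 + 7*l + 12) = (l - 4)*(l + 3)*(l + 4)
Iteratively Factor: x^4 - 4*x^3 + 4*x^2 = (x - 2)*(x^3 - 2*x^2) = x*(x - 2)*(x^2 - 2*x) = x*(x - 2)^2*(x)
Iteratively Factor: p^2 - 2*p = (p - 2)*(p)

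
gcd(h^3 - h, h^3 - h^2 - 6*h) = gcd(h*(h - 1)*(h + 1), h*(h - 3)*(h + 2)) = h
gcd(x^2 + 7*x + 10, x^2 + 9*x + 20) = x + 5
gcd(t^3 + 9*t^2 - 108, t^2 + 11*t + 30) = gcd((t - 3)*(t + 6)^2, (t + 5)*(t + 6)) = t + 6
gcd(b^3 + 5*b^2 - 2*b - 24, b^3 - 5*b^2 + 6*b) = b - 2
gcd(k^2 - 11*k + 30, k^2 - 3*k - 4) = 1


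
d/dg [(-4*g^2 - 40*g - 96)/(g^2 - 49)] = 8*(5*g^2 + 73*g + 245)/(g^4 - 98*g^2 + 2401)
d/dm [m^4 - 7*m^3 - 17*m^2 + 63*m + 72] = 4*m^3 - 21*m^2 - 34*m + 63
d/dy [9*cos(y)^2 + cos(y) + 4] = -(18*cos(y) + 1)*sin(y)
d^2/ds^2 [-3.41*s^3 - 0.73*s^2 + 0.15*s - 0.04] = -20.46*s - 1.46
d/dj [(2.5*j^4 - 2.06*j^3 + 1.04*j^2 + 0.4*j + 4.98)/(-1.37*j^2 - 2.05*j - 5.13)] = (-6.85*j^5 - 12.5528*j^4 - 42.854*j^3 + 30.1194*j^2 + 2.9748*j + 8.157)/(1.8769*j^4 + 5.617*j^3 + 18.2587*j^2 + 21.033*j + 26.3169)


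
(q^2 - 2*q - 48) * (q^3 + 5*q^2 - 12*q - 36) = q^5 + 3*q^4 - 70*q^3 - 252*q^2 + 648*q + 1728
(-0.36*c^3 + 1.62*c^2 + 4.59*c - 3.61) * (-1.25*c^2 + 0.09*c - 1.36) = 0.45*c^5 - 2.0574*c^4 - 5.1021*c^3 + 2.7224*c^2 - 6.5673*c + 4.9096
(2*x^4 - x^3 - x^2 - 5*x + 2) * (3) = 6*x^4 - 3*x^3 - 3*x^2 - 15*x + 6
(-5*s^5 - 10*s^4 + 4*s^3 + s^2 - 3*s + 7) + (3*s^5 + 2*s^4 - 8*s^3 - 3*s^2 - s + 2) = -2*s^5 - 8*s^4 - 4*s^3 - 2*s^2 - 4*s + 9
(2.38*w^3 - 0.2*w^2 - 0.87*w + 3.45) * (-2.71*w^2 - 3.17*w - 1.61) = -6.4498*w^5 - 7.0026*w^4 - 0.8401*w^3 - 6.2696*w^2 - 9.5358*w - 5.5545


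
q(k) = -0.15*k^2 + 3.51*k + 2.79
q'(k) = 3.51 - 0.3*k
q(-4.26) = -14.88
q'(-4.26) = 4.79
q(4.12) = 14.71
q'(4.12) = 2.27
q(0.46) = 4.37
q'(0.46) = 3.37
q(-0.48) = 1.07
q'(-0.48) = 3.65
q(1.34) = 7.22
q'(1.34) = 3.11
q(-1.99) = -4.79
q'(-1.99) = 4.11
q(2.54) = 10.74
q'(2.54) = 2.75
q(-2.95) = -8.87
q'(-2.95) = 4.40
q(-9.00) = -40.95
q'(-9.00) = 6.21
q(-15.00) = -83.61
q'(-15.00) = 8.01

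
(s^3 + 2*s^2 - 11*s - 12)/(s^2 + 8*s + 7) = (s^2 + s - 12)/(s + 7)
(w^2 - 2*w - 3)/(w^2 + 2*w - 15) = (w + 1)/(w + 5)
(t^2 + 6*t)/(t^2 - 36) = t/(t - 6)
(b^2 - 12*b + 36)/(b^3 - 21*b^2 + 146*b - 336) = (b - 6)/(b^2 - 15*b + 56)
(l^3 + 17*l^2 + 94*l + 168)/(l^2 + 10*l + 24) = l + 7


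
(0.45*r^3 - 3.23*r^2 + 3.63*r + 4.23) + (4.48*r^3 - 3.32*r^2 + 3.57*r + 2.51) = 4.93*r^3 - 6.55*r^2 + 7.2*r + 6.74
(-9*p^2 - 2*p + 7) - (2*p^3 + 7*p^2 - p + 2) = -2*p^3 - 16*p^2 - p + 5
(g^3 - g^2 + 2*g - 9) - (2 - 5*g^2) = g^3 + 4*g^2 + 2*g - 11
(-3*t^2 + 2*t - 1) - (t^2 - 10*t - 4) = -4*t^2 + 12*t + 3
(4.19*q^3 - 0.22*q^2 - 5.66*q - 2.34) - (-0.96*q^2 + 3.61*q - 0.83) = 4.19*q^3 + 0.74*q^2 - 9.27*q - 1.51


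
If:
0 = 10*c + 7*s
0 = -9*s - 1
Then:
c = 7/90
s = -1/9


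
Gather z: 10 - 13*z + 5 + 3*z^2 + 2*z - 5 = 3*z^2 - 11*z + 10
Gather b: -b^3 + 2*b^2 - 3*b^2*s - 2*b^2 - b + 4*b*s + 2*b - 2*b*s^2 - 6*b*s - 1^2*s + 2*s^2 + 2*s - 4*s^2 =-b^3 - 3*b^2*s + b*(-2*s^2 - 2*s + 1) - 2*s^2 + s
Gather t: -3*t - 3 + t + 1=-2*t - 2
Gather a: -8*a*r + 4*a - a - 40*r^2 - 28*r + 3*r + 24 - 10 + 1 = a*(3 - 8*r) - 40*r^2 - 25*r + 15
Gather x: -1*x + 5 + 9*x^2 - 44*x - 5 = 9*x^2 - 45*x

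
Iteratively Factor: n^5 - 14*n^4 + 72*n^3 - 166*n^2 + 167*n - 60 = (n - 1)*(n^4 - 13*n^3 + 59*n^2 - 107*n + 60) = (n - 3)*(n - 1)*(n^3 - 10*n^2 + 29*n - 20) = (n - 4)*(n - 3)*(n - 1)*(n^2 - 6*n + 5) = (n - 5)*(n - 4)*(n - 3)*(n - 1)*(n - 1)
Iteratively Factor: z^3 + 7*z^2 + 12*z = (z)*(z^2 + 7*z + 12) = z*(z + 3)*(z + 4)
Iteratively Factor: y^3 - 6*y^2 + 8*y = (y - 2)*(y^2 - 4*y) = (y - 4)*(y - 2)*(y)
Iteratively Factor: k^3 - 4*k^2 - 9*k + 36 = (k - 4)*(k^2 - 9) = (k - 4)*(k + 3)*(k - 3)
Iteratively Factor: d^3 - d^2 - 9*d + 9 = (d + 3)*(d^2 - 4*d + 3) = (d - 3)*(d + 3)*(d - 1)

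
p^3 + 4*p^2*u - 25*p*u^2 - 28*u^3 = (p - 4*u)*(p + u)*(p + 7*u)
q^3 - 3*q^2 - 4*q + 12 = (q - 3)*(q - 2)*(q + 2)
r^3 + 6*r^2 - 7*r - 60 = (r - 3)*(r + 4)*(r + 5)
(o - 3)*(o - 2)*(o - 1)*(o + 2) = o^4 - 4*o^3 - o^2 + 16*o - 12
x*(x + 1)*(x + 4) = x^3 + 5*x^2 + 4*x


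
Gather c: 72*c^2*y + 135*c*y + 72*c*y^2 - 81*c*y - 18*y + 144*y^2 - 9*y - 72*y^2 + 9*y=72*c^2*y + c*(72*y^2 + 54*y) + 72*y^2 - 18*y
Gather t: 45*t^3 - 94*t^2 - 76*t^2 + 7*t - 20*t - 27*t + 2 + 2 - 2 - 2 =45*t^3 - 170*t^2 - 40*t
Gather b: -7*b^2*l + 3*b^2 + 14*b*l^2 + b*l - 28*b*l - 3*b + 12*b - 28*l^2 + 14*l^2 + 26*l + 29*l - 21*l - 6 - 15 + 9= b^2*(3 - 7*l) + b*(14*l^2 - 27*l + 9) - 14*l^2 + 34*l - 12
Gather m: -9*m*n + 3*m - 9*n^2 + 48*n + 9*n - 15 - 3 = m*(3 - 9*n) - 9*n^2 + 57*n - 18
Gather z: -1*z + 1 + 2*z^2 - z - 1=2*z^2 - 2*z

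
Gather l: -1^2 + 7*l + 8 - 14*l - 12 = -7*l - 5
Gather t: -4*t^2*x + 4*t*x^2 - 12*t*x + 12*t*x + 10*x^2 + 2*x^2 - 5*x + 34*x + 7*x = -4*t^2*x + 4*t*x^2 + 12*x^2 + 36*x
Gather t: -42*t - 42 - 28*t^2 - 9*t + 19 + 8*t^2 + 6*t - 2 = -20*t^2 - 45*t - 25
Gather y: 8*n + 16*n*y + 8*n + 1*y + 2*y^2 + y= 16*n + 2*y^2 + y*(16*n + 2)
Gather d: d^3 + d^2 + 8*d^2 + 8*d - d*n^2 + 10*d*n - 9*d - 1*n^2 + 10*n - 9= d^3 + 9*d^2 + d*(-n^2 + 10*n - 1) - n^2 + 10*n - 9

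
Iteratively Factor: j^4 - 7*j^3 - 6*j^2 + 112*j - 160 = (j - 4)*(j^3 - 3*j^2 - 18*j + 40) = (j - 4)*(j - 2)*(j^2 - j - 20) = (j - 4)*(j - 2)*(j + 4)*(j - 5)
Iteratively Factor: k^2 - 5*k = (k)*(k - 5)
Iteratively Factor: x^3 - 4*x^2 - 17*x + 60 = (x - 3)*(x^2 - x - 20) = (x - 3)*(x + 4)*(x - 5)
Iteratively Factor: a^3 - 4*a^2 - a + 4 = (a - 1)*(a^2 - 3*a - 4) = (a - 1)*(a + 1)*(a - 4)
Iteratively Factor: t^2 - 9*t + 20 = (t - 5)*(t - 4)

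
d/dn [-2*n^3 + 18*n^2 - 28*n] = -6*n^2 + 36*n - 28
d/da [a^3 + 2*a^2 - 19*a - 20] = 3*a^2 + 4*a - 19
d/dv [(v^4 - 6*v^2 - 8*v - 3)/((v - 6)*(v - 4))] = 2*(v^5 - 15*v^4 + 48*v^3 + 34*v^2 - 141*v - 111)/(v^4 - 20*v^3 + 148*v^2 - 480*v + 576)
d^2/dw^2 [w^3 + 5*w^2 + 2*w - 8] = 6*w + 10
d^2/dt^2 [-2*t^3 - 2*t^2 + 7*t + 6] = -12*t - 4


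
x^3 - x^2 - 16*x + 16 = (x - 4)*(x - 1)*(x + 4)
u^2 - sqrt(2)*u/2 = u*(u - sqrt(2)/2)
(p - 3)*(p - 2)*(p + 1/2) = p^3 - 9*p^2/2 + 7*p/2 + 3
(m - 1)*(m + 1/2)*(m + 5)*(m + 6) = m^4 + 21*m^3/2 + 24*m^2 - 41*m/2 - 15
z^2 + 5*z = z*(z + 5)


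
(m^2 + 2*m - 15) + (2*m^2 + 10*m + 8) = 3*m^2 + 12*m - 7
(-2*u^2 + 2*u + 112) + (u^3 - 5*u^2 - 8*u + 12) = u^3 - 7*u^2 - 6*u + 124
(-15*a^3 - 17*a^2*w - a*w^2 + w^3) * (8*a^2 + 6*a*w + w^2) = -120*a^5 - 226*a^4*w - 125*a^3*w^2 - 15*a^2*w^3 + 5*a*w^4 + w^5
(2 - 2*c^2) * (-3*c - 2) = 6*c^3 + 4*c^2 - 6*c - 4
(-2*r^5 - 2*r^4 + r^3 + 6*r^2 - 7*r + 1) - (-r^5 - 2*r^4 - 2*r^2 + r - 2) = -r^5 + r^3 + 8*r^2 - 8*r + 3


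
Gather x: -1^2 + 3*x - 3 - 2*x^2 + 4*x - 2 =-2*x^2 + 7*x - 6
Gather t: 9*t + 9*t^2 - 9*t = 9*t^2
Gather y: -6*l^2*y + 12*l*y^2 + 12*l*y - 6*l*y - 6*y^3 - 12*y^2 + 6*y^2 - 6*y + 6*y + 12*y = -6*y^3 + y^2*(12*l - 6) + y*(-6*l^2 + 6*l + 12)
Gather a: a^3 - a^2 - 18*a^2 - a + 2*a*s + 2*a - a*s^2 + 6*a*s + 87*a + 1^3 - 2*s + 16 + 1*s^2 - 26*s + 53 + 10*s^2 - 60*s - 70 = a^3 - 19*a^2 + a*(-s^2 + 8*s + 88) + 11*s^2 - 88*s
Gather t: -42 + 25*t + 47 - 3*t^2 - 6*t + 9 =-3*t^2 + 19*t + 14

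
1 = 1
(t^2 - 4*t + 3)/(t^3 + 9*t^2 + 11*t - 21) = (t - 3)/(t^2 + 10*t + 21)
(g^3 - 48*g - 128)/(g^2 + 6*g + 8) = (g^2 - 4*g - 32)/(g + 2)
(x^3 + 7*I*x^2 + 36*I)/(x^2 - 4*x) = (x^3 + 7*I*x^2 + 36*I)/(x*(x - 4))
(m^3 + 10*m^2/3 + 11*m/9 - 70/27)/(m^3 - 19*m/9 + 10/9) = (m + 7/3)/(m - 1)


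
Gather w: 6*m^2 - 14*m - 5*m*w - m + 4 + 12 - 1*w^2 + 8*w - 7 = 6*m^2 - 15*m - w^2 + w*(8 - 5*m) + 9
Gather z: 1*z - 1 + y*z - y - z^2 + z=-y - z^2 + z*(y + 2) - 1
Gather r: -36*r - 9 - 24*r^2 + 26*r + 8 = -24*r^2 - 10*r - 1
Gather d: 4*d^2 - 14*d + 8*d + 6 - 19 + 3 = 4*d^2 - 6*d - 10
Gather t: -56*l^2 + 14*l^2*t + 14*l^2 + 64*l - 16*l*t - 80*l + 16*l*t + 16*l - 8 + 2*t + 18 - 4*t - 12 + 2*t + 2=14*l^2*t - 42*l^2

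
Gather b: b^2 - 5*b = b^2 - 5*b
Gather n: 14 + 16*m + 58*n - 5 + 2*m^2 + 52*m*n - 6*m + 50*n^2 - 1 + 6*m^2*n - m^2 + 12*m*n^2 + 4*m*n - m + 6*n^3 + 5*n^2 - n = m^2 + 9*m + 6*n^3 + n^2*(12*m + 55) + n*(6*m^2 + 56*m + 57) + 8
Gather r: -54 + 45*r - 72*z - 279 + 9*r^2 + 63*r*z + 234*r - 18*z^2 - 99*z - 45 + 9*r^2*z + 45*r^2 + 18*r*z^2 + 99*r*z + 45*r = r^2*(9*z + 54) + r*(18*z^2 + 162*z + 324) - 18*z^2 - 171*z - 378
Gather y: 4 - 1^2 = 3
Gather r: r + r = 2*r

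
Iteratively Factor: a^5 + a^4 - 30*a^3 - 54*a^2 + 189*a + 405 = (a + 3)*(a^4 - 2*a^3 - 24*a^2 + 18*a + 135) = (a + 3)^2*(a^3 - 5*a^2 - 9*a + 45) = (a - 5)*(a + 3)^2*(a^2 - 9) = (a - 5)*(a + 3)^3*(a - 3)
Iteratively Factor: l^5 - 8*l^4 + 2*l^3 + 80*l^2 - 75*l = (l)*(l^4 - 8*l^3 + 2*l^2 + 80*l - 75) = l*(l - 5)*(l^3 - 3*l^2 - 13*l + 15) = l*(l - 5)^2*(l^2 + 2*l - 3) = l*(l - 5)^2*(l - 1)*(l + 3)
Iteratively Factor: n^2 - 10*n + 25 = (n - 5)*(n - 5)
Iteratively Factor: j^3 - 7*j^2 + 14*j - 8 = (j - 4)*(j^2 - 3*j + 2) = (j - 4)*(j - 2)*(j - 1)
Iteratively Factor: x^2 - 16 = (x + 4)*(x - 4)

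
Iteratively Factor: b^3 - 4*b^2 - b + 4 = (b - 1)*(b^2 - 3*b - 4) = (b - 4)*(b - 1)*(b + 1)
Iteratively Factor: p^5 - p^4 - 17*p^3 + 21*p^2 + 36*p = (p + 4)*(p^4 - 5*p^3 + 3*p^2 + 9*p) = (p - 3)*(p + 4)*(p^3 - 2*p^2 - 3*p) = (p - 3)*(p + 1)*(p + 4)*(p^2 - 3*p) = p*(p - 3)*(p + 1)*(p + 4)*(p - 3)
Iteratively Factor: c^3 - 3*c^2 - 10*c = (c + 2)*(c^2 - 5*c) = (c - 5)*(c + 2)*(c)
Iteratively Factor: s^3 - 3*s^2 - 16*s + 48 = (s - 4)*(s^2 + s - 12) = (s - 4)*(s - 3)*(s + 4)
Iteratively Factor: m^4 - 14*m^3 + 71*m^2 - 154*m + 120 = (m - 5)*(m^3 - 9*m^2 + 26*m - 24) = (m - 5)*(m - 3)*(m^2 - 6*m + 8) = (m - 5)*(m - 4)*(m - 3)*(m - 2)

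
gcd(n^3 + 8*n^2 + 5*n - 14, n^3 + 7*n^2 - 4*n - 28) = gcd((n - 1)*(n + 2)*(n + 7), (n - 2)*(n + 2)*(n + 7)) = n^2 + 9*n + 14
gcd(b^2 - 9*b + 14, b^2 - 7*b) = b - 7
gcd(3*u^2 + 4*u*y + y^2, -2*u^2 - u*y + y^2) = u + y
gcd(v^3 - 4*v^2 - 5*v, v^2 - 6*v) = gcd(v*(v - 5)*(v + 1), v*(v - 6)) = v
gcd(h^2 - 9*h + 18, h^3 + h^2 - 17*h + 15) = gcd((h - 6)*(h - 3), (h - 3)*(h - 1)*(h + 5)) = h - 3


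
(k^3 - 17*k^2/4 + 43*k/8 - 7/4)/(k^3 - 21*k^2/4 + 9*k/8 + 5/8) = (4*k^2 - 15*k + 14)/(4*k^2 - 19*k - 5)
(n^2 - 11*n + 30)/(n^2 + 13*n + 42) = (n^2 - 11*n + 30)/(n^2 + 13*n + 42)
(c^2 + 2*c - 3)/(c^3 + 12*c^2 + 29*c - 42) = (c + 3)/(c^2 + 13*c + 42)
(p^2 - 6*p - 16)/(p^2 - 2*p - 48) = (p + 2)/(p + 6)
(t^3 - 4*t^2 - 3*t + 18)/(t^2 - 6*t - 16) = (t^2 - 6*t + 9)/(t - 8)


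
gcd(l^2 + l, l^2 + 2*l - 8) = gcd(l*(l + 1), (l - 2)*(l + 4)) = 1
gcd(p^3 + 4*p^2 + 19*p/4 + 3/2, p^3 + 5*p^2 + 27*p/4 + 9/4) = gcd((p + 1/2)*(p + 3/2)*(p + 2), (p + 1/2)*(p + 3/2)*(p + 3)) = p^2 + 2*p + 3/4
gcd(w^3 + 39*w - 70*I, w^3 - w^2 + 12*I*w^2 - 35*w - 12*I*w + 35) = w + 7*I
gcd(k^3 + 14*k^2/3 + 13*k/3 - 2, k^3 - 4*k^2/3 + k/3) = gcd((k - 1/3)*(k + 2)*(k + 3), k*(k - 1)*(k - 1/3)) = k - 1/3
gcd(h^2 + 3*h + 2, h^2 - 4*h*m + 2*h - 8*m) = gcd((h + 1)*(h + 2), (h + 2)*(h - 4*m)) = h + 2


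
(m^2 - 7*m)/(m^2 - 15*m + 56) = m/(m - 8)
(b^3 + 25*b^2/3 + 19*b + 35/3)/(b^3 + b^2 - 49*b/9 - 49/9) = 3*(b + 5)/(3*b - 7)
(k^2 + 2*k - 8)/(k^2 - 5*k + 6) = (k + 4)/(k - 3)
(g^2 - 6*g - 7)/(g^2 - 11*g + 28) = (g + 1)/(g - 4)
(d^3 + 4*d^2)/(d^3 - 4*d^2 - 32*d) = d/(d - 8)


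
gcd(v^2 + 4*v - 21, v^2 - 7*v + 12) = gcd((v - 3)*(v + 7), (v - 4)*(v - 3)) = v - 3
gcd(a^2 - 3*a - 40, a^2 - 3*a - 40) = a^2 - 3*a - 40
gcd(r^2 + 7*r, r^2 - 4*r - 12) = 1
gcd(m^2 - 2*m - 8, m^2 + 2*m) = m + 2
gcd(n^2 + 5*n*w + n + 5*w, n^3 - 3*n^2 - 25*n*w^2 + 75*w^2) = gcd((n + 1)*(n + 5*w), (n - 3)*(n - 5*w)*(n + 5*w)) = n + 5*w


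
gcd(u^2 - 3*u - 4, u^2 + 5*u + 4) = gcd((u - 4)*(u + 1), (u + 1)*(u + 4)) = u + 1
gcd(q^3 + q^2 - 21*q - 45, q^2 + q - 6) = q + 3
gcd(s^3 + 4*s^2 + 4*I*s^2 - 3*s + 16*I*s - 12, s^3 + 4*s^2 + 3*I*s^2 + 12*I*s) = s^2 + s*(4 + 3*I) + 12*I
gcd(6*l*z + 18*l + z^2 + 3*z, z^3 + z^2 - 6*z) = z + 3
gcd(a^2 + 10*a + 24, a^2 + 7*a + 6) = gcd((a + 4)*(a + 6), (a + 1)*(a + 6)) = a + 6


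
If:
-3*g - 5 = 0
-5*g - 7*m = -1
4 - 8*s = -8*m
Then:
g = -5/3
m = 4/3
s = 11/6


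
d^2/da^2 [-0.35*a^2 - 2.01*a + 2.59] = -0.700000000000000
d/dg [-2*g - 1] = -2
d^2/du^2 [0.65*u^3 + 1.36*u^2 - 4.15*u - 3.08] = 3.9*u + 2.72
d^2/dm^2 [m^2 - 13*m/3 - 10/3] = 2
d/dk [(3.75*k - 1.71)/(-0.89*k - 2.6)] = (-10.031991*k - 29.30694)/(0.89*k + 2.6)^3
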